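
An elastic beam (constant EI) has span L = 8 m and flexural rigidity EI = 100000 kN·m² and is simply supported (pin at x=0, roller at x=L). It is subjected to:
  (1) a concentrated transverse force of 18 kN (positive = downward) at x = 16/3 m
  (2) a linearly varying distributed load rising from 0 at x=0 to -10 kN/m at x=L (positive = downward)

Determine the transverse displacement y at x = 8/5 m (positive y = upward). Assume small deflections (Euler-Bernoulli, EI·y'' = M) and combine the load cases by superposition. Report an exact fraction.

Load 1 — point force P=18 kN at a=16/3 m (b=L-a=8/3):
  y_1 = -Pbx(L²-b²-x²)/(6LEI)  [x≤a] = -18·(8/3)·(8/5)·(8²-(8/3)²-(8/5)²)/(6·8·100000) = -3056/3515625 m
Load 2 — triangular load w₀=-10 kN/m (0→w₀ over full span):
  y_2 = -w₀x(7L⁴-10L²x²+3x⁴)/(360LEI) = -(-10)·(8/5)·(7·8⁴-10·8²·(8/5)²+3·(8/5)⁴)/(360·8·100000) = 44032/29296875 m
Superposition: y = Σ y_i = 55696/87890625 m ≈ 0.000634 m

y(8/5) = 55696/87890625 m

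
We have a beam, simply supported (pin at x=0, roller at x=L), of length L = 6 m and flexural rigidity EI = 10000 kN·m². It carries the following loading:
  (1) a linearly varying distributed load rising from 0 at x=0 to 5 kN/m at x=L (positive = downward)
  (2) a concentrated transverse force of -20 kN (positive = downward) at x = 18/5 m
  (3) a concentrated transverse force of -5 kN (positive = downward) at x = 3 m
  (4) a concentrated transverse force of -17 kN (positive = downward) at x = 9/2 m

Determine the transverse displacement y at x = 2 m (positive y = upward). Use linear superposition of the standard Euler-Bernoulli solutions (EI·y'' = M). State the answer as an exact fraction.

Load 1 — triangular load w₀=5 kN/m (0→w₀ over full span):
  y_1 = -w₀x(7L⁴-10L²x²+3x⁴)/(360LEI) = -5·2·(7·6⁴-10·6²·2²+3·2⁴)/(360·6·10000) = -4/1125 m
Load 2 — point force P=-20 kN at a=18/5 m (b=L-a=12/5):
  y_2 = -Pbx(L²-b²-x²)/(6LEI)  [x≤a] = -(-20)·(12/5)·2·(6²-(12/5)²-2²)/(6·6·10000) = 328/46875 m
Load 3 — point force P=-5 kN at a=3 m (b=L-a=3):
  y_3 = -Pbx(L²-b²-x²)/(6LEI)  [x≤a] = -(-5)·3·2·(6²-3²-2²)/(6·6·10000) = 23/12000 m
Load 4 — point force P=-17 kN at a=9/2 m (b=L-a=3/2):
  y_4 = -Pbx(L²-b²-x²)/(6LEI)  [x≤a] = -(-17)·(3/2)·2·(6²-(3/2)²-2²)/(6·6·10000) = 2023/480000 m
Superposition: y = Σ y_i = 344629/36000000 m ≈ 0.009573 m

y(2) = 344629/36000000 m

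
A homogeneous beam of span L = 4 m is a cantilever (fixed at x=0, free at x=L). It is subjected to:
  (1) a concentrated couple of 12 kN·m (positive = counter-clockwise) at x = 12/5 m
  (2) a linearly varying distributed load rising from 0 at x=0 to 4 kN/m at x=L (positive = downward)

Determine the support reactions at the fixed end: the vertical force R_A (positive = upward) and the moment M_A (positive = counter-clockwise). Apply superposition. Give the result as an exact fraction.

R_A = 8 kN, M_A = 28/3 kN·m

Load 1 — applied couple M₀=12 kN·m at a=12/5 m (b=L-a=8/5):
  R_A = 0 kN
  M_A = -M₀ = -12 kN·m
Load 2 — triangular load w₀=4 kN/m (0→w₀ over full span):
  R_A = w₀L/2 = 4·4/2 = 8 kN
  M_A = w₀L²/3 = 4·4²/3 = 64/3 kN·m
Superposition: R_A = 8 kN, M_A = 28/3 kN·m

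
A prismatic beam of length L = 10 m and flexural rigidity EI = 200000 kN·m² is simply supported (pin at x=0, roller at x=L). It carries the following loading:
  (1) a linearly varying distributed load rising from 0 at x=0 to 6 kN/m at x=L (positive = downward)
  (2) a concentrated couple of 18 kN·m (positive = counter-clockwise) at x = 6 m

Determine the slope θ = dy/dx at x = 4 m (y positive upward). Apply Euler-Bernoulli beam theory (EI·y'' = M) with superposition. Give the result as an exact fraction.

Load 1 — triangular load w₀=6 kN/m (0→w₀ over full span):
  θ_1 = -w₀(7L⁴-30L²x²+15x⁴)/(360LEI) = -6·(7·10⁴-30·10²·4²+15·4⁴)/(360·10·200000) = -323/1500000 rad
Load 2 — applied couple M₀=18 kN·m at a=6 m (b=L-a=4):
  θ_2 = (M₀x²/(2L)+C₁)/EI  [x≤a] with C₁=M₀(3b²-L²)/(6L)=-78/5 = (18·4²/(2·10)+(-78/5))/200000 = -3/500000 rad
Superposition: θ = Σ θ_i = -83/375000 rad ≈ -0.000221 rad

θ(4) = -83/375000 rad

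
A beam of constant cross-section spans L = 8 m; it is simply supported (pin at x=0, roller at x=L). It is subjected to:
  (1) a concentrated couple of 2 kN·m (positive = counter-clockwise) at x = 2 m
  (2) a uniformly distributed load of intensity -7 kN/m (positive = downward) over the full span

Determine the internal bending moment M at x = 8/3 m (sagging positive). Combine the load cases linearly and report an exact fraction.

M(8/3) = -460/9 kN·m

Load 1 — applied couple M₀=2 kN·m at a=2 m (b=L-a=6):
  M_1 = M₀x/L - M₀  [x>a] = 2·(8/3)/8 - 2 = -4/3 kN·m
Load 2 — uniform load w=-7 kN/m over full span:
  M_2 = wx(L-x)/2 = (-7)·(8/3)·(8-(8/3))/2 = -448/9 kN·m
Superposition: M = Σ M_i = -460/9 kN·m ≈ -51.111111 kN·m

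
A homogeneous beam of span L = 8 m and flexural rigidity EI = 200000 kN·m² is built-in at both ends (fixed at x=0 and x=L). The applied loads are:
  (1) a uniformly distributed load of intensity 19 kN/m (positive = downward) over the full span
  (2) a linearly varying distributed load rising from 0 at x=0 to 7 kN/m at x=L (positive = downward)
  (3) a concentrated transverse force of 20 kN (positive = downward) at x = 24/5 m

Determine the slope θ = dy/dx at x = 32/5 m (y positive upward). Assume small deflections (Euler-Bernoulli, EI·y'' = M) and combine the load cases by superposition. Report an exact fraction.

Load 1 — uniform load w=19 kN/m over full span:
  θ_1 = -wx(L-x)(L-2x)/(12EI) = -19·(32/5)·(8-(32/5))·(8-2·(32/5))/(12·200000) = 152/390625 rad
Load 2 — triangular load w₀=7 kN/m (0→w₀ over full span):
  θ_2 = -w₀(2x(L-x)(L-2x)(x+2L)+x²(L-x)²)/(120LEI) = -7·(2·(32/5)·(8-(32/5))·(8-2·(32/5))·((32/5)+2·8)+(32/5)²·(8-(32/5))²)/(120·8·200000) = 448/5859375 rad
Load 3 — point force P=20 kN at a=24/5 m (b=L-a=16/5):
  θ_3 = Pa²(L-x)(2bL-(3b+a)(L-x))/(2L³EI)  [x>a] = 20·(24/5)²·(8-(32/5))·(2·(16/5)·8-(3·(16/5)+(24/5))·(8-(32/5)))/(2·8³·200000) = 198/1953125 rad
Superposition: θ = Σ θ_i = 3322/5859375 rad ≈ 0.000567 rad

θ(32/5) = 3322/5859375 rad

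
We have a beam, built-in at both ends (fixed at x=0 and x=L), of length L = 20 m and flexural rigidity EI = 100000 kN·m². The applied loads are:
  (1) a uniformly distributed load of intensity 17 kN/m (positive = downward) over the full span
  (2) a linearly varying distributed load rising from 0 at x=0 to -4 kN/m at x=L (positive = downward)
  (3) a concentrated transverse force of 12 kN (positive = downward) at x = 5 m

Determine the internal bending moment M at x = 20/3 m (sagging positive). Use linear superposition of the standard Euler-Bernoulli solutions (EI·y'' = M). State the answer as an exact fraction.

M(20/3) = 60215/324 kN·m

Load 1 — uniform load w=17 kN/m over full span:
  M_1 = wLx/2 - wL²/12 - wx²/2 = 17·20·(20/3)/2 - 17·20²/12 - 17·(20/3)²/2 = 1700/9 kN·m
Load 2 — triangular load w₀=-4 kN/m (0→w₀ over full span):
  M_2 = 3w₀Lx/20 - w₀L²/30 - w₀x³/(6L) = 3·(-4)·20·(20/3)/20 - (-4)·20²/30 - (-4)·(20/3)³/(6·20) = -1360/81 kN·m
Load 3 — point force P=12 kN at a=5 m (b=L-a=15):
  M_3 = Pa²(a+3b)(L-x)/L³ - Pa²b/L²  [x>a] = 12·5²·(5+3·15)·(20-(20/3))/20³ - 12·5²·15/20² = 55/4 kN·m
Superposition: M = Σ M_i = 60215/324 kN·m ≈ 185.848765 kN·m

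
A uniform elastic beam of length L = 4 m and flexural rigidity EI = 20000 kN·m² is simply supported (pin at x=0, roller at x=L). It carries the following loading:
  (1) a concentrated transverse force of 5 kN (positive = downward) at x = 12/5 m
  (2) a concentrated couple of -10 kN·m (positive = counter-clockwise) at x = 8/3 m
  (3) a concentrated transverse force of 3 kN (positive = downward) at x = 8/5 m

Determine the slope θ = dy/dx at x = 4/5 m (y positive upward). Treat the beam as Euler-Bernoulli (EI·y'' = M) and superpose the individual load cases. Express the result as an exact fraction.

θ(4/5) = -757/5625000 rad

Load 1 — point force P=5 kN at a=12/5 m (b=L-a=8/5):
  θ_1 = -Pb(L²-b²-3x²)/(6LEI)  [x≤a] = -5·(8/5)·(4²-(8/5)²-3·(4/5)²)/(6·4·20000) = -3/15625 rad
Load 2 — applied couple M₀=-10 kN·m at a=8/3 m (b=L-a=4/3):
  θ_2 = (M₀x²/(2L)+C₁)/EI  [x≤a] with C₁=M₀(3b²-L²)/(6L)=40/9 = ((-10)·(4/5)²/(2·4)+(40/9))/20000 = 41/225000 rad
Load 3 — point force P=3 kN at a=8/5 m (b=L-a=12/5):
  θ_3 = -Pb(L²-b²-3x²)/(6LEI)  [x≤a] = -3·(12/5)·(4²-(12/5)²-3·(4/5)²)/(6·4·20000) = -39/312500 rad
Superposition: θ = Σ θ_i = -757/5625000 rad ≈ -0.000135 rad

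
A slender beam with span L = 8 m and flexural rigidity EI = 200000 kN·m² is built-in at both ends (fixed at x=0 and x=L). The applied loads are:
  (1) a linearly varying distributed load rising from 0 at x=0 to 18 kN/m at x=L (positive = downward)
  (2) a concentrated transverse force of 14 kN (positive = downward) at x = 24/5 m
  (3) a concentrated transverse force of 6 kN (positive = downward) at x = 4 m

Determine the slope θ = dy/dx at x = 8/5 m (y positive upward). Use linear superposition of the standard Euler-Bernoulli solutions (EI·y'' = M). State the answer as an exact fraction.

θ(8/5) = -9973/39062500 rad

Load 1 — triangular load w₀=18 kN/m (0→w₀ over full span):
  θ_1 = -w₀(2x(L-x)(L-2x)(x+2L)+x²(L-x)²)/(120LEI) = -18·(2·(8/5)·(8-(8/5))·(8-2·(8/5))·((8/5)+2·8)+(8/5)²·(8-(8/5))²)/(120·8·200000) = -336/1953125 rad
Load 2 — point force P=14 kN at a=24/5 m (b=L-a=16/5):
  θ_2 = -Pb²x(2aL-(3a+b)x)/(2L³EI)  [x≤a] = -14·(16/5)²·(8/5)·(2·(24/5)·8-(3·(24/5)+(16/5))·(8/5))/(2·8³·200000) = -532/9765625 rad
Load 3 — point force P=6 kN at a=4 m (b=L-a=4):
  θ_3 = -Pb²x(2aL-(3a+b)x)/(2L³EI)  [x≤a] = -6·4²·(8/5)·(2·4·8-(3·4+4)·(8/5))/(2·8³·200000) = -9/312500 rad
Superposition: θ = Σ θ_i = -9973/39062500 rad ≈ -0.000255 rad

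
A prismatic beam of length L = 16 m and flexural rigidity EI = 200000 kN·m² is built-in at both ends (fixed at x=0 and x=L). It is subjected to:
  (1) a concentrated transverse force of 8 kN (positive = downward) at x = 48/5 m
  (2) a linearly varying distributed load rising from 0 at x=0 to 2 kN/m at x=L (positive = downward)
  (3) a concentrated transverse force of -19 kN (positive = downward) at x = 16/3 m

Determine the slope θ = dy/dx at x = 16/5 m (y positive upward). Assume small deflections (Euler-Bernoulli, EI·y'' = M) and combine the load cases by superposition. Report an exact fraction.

θ(16/5) = 21848/263671875 rad

Load 1 — point force P=8 kN at a=48/5 m (b=L-a=32/5):
  θ_1 = -Pb²x(2aL-(3a+b)x)/(2L³EI)  [x≤a] = -8·(32/5)²·(16/5)·(2·(48/5)·16-(3·(48/5)+(32/5))·(16/5))/(2·16³·200000) = -1216/9765625 rad
Load 2 — triangular load w₀=2 kN/m (0→w₀ over full span):
  θ_2 = -w₀(2x(L-x)(L-2x)(x+2L)+x²(L-x)²)/(120LEI) = -2·(2·(16/5)·(16-(16/5))·(16-2·(16/5))·((16/5)+2·16)+(16/5)²·(16-(16/5))²)/(120·16·200000) = -896/5859375 rad
Load 3 — point force P=-19 kN at a=16/3 m (b=L-a=32/3):
  θ_3 = -Pb²x(2aL-(3a+b)x)/(2L³EI)  [x≤a] = -(-19)·(32/3)²·(16/5)·(2·(16/3)·16-(3·(16/3)+(32/3))·(16/5))/(2·16³·200000) = 152/421875 rad
Superposition: θ = Σ θ_i = 21848/263671875 rad ≈ 0.000083 rad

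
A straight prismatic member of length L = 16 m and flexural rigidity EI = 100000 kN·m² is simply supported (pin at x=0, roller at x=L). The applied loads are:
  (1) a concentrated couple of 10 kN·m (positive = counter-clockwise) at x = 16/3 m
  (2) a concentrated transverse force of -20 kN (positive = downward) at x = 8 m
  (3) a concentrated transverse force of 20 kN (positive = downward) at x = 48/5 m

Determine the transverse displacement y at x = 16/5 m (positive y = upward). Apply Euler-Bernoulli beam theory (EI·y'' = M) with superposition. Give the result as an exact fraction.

Load 1 — applied couple M₀=10 kN·m at a=16/3 m (b=L-a=32/3):
  y_1 = (M₀x³/(6L)+C₁x)/EI  [x≤a] with C₁=M₀(3b²-L²)/(6L)=80/9 = (10·(16/5)³/(6·16)+(80/9)·(16/5))/100000 = 224/703125 m
Load 2 — point force P=-20 kN at a=8 m (b=L-a=8):
  y_2 = -Pbx(L²-b²-x²)/(6LEI)  [x≤a] = -(-20)·8·(16/5)·(16²-8²-(16/5)²)/(6·16·100000) = 2272/234375 m
Load 3 — point force P=20 kN at a=48/5 m (b=L-a=32/5):
  y_3 = -Pbx(L²-b²-x²)/(6LEI)  [x≤a] = -20·(32/5)·(16/5)·(16²-(32/5)²-(16/5)²)/(6·16·100000) = -2048/234375 m
Superposition: y = Σ y_i = 896/703125 m ≈ 0.001274 m

y(16/5) = 896/703125 m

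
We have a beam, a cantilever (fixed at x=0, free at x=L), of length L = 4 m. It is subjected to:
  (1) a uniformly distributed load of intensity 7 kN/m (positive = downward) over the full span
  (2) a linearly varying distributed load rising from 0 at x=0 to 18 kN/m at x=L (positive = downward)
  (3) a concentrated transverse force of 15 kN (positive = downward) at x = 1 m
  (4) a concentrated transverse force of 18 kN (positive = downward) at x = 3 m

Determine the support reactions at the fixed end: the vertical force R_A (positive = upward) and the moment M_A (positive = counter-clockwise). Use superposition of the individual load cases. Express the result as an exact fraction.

R_A = 97 kN, M_A = 221 kN·m

Load 1 — uniform load w=7 kN/m over full span:
  R_A = wL = 7·4 = 28 kN
  M_A = wL²/2 = 7·4²/2 = 56 kN·m
Load 2 — triangular load w₀=18 kN/m (0→w₀ over full span):
  R_A = w₀L/2 = 18·4/2 = 36 kN
  M_A = w₀L²/3 = 18·4²/3 = 96 kN·m
Load 3 — point force P=15 kN at a=1 m (b=L-a=3):
  R_A = P = 15 kN
  M_A = Pa = 15·1 = 15 kN·m
Load 4 — point force P=18 kN at a=3 m (b=L-a=1):
  R_A = P = 18 kN
  M_A = Pa = 18·3 = 54 kN·m
Superposition: R_A = 97 kN, M_A = 221 kN·m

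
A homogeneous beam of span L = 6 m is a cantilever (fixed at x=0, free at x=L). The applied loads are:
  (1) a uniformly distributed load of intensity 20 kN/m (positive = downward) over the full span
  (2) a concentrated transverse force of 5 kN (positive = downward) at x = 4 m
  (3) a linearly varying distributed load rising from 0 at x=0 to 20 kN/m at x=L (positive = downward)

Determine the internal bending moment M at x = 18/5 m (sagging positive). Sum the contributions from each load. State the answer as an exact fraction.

Load 1 — uniform load w=20 kN/m over full span:
  M_1 = -w(L-x)²/2 = -20·(6-(18/5))²/2 = -288/5 kN·m
Load 2 — point force P=5 kN at a=4 m (b=L-a=2):
  M_2 = -P(a-x)  [x≤a] = -5·(4-(18/5)) = -2 kN·m
Load 3 — triangular load w₀=20 kN/m (0→w₀ over full span):
  M_3 = w₀Lx/2 - w₀L²/3 - w₀x³/(6L) = 20·6·(18/5)/2 - 20·6²/3 - 20·(18/5)³/(6·6) = -1248/25 kN·m
Superposition: M = Σ M_i = -2738/25 kN·m ≈ -109.520000 kN·m

M(18/5) = -2738/25 kN·m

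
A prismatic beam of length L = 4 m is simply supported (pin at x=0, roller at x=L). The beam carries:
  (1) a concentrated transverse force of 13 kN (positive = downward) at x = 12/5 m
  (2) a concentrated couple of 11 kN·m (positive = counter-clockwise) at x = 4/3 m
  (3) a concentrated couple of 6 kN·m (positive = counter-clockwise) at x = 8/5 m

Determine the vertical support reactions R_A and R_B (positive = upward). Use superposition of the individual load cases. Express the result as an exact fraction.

Load 1 — point force P=13 kN at a=12/5 m (b=L-a=8/5):
  R_A = Pb/L = 13·(8/5)/4 = 26/5 kN
  R_B = Pa/L = 13·(12/5)/4 = 39/5 kN
Load 2 — applied couple M₀=11 kN·m at a=4/3 m (b=L-a=8/3):
  R_A = M₀/L = 11/4 kN
  R_B = -M₀/L = -11/4 kN
Load 3 — applied couple M₀=6 kN·m at a=8/5 m (b=L-a=12/5):
  R_A = M₀/L = 6/4 = 3/2 kN
  R_B = -M₀/L = -6/4 = -3/2 kN
Superposition: R_A = 189/20 kN, R_B = 71/20 kN

R_A = 189/20 kN, R_B = 71/20 kN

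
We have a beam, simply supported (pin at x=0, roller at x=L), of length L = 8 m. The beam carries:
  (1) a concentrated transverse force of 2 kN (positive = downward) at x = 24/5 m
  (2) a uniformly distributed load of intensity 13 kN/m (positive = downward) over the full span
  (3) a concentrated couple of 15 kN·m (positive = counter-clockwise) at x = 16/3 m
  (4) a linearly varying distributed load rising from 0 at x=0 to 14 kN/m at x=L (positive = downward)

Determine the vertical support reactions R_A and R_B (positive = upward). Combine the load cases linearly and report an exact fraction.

Load 1 — point force P=2 kN at a=24/5 m (b=L-a=16/5):
  R_A = Pb/L = 2·(16/5)/8 = 4/5 kN
  R_B = Pa/L = 2·(24/5)/8 = 6/5 kN
Load 2 — uniform load w=13 kN/m over full span:
  R_A = wL/2 = 13·8/2 = 52 kN
  R_B = wL/2 = 13·8/2 = 52 kN
Load 3 — applied couple M₀=15 kN·m at a=16/3 m (b=L-a=8/3):
  R_A = M₀/L = 15/8 kN
  R_B = -M₀/L = -15/8 kN
Load 4 — triangular load w₀=14 kN/m (0→w₀ over full span):
  R_A = w₀L/6 = 14·8/6 = 56/3 kN
  R_B = w₀L/3 = 14·8/3 = 112/3 kN
Superposition: R_A = 8801/120 kN, R_B = 10639/120 kN

R_A = 8801/120 kN, R_B = 10639/120 kN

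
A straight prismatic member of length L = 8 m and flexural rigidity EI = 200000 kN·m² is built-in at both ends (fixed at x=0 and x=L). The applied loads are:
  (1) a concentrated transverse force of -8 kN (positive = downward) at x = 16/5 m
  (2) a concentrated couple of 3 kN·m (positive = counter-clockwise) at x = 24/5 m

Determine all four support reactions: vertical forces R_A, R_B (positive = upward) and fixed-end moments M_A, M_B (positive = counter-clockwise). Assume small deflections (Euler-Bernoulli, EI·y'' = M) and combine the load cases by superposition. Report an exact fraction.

R_A = -1161/250 kN, M_A = -1032/125 kN·m, R_B = -839/250 kN, M_B = 813/125 kN·m

Load 1 — point force P=-8 kN at a=16/5 m (b=L-a=24/5):
  R_A = Pb²(3a+b)/L³ = (-8)·(24/5)²·(3·(16/5)+(24/5))/8³ = -648/125 kN
  M_A = Pab²/L² = (-8)·(16/5)·(24/5)²/8² = -1152/125 kN·m
  R_B = Pa²(a+3b)/L³ = (-8)·(16/5)²·((16/5)+3·(24/5))/8³ = -352/125 kN
  M_B = -Pa²b/L² = -(-8)·(16/5)²·(24/5)/8² = 768/125 kN·m
Load 2 — applied couple M₀=3 kN·m at a=24/5 m (b=L-a=16/5):
  R_A = 6M₀ab/L³ = 6·3·(24/5)·(16/5)/8³ = 27/50 kN
  M_A = M₀b(2a-b)/L² = 3·(16/5)·(2·(24/5)-(16/5))/8² = 24/25 kN·m
  R_B = -6M₀ab/L³ = -6·3·(24/5)·(16/5)/8³ = -27/50 kN
  M_B = M₀a(2b-a)/L² = 3·(24/5)·(2·(16/5)-(24/5))/8² = 9/25 kN·m
Superposition: R_A = -1161/250 kN, M_A = -1032/125 kN·m, R_B = -839/250 kN, M_B = 813/125 kN·m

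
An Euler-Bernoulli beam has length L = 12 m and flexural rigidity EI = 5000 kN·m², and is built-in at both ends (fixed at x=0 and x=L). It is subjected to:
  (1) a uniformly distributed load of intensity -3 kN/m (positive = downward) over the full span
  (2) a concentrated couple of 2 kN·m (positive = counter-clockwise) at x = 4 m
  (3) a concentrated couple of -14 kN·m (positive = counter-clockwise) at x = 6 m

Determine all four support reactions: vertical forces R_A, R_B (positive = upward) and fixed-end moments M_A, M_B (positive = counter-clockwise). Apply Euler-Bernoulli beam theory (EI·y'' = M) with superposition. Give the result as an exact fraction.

Load 1 — uniform load w=-3 kN/m over full span:
  R_A = wL/2 = (-3)·12/2 = -18 kN
  M_A = wL²/12 = (-3)·12²/12 = -36 kN·m
  R_B = wL/2 = (-3)·12/2 = -18 kN
  M_B = -wL²/12 = -(-3)·12²/12 = 36 kN·m
Load 2 — applied couple M₀=2 kN·m at a=4 m (b=L-a=8):
  R_A = 6M₀ab/L³ = 6·2·4·8/12³ = 2/9 kN
  M_A = M₀b(2a-b)/L² = 2·8·(2·4-8)/12² = 0 kN·m
  R_B = -6M₀ab/L³ = -6·2·4·8/12³ = -2/9 kN
  M_B = M₀a(2b-a)/L² = 2·4·(2·8-4)/12² = 2/3 kN·m
Load 3 — applied couple M₀=-14 kN·m at a=6 m (b=L-a=6):
  R_A = 6M₀ab/L³ = 6·(-14)·6·6/12³ = -7/4 kN
  M_A = M₀b(2a-b)/L² = (-14)·6·(2·6-6)/12² = -7/2 kN·m
  R_B = -6M₀ab/L³ = -6·(-14)·6·6/12³ = 7/4 kN
  M_B = M₀a(2b-a)/L² = (-14)·6·(2·6-6)/12² = -7/2 kN·m
Superposition: R_A = -703/36 kN, M_A = -79/2 kN·m, R_B = -593/36 kN, M_B = 199/6 kN·m

R_A = -703/36 kN, M_A = -79/2 kN·m, R_B = -593/36 kN, M_B = 199/6 kN·m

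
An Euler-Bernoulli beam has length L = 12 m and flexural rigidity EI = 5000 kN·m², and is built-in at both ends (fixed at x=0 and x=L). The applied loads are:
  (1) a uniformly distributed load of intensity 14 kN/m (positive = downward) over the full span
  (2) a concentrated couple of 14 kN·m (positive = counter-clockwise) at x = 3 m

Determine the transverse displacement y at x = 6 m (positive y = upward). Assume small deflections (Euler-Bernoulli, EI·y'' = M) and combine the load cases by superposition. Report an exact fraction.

y(6) = -1449/10000 m

Load 1 — uniform load w=14 kN/m over full span:
  y_1 = -wx²(L-x)²/(24EI) = -14·6²·(12-6)²/(24·5000) = -189/1250 m
Load 2 — applied couple M₀=14 kN·m at a=3 m (b=L-a=9):
  y_2 = (R_Ax³/6 - M_Ax²/2 - M₀(x-a)²/2)/EI  [x>a] with R_A=21/16, M_A=-21/8 = ((21/16)·6³/6 - (-21/8)·6²/2 - 14·(6-3)²/2)/5000 = 63/10000 m
Superposition: y = Σ y_i = -1449/10000 m ≈ -0.144900 m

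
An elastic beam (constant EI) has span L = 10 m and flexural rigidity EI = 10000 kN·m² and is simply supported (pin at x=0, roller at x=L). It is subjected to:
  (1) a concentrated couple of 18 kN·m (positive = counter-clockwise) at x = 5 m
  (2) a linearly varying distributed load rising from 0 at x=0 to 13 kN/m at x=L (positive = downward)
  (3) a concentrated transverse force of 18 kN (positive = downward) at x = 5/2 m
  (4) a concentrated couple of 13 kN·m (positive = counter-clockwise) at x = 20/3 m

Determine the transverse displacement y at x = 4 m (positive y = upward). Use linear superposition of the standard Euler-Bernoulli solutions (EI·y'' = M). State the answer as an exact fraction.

y(4) = -1990223/18000000 m

Load 1 — applied couple M₀=18 kN·m at a=5 m (b=L-a=5):
  y_1 = (M₀x³/(6L)+C₁x)/EI  [x≤a] with C₁=M₀(3b²-L²)/(6L)=-15/2 = (18·4³/(6·10)+(-15/2)·4)/10000 = -27/25000 m
Load 2 — triangular load w₀=13 kN/m (0→w₀ over full span):
  y_2 = -w₀x(7L⁴-10L²x²+3x⁴)/(360LEI) = -13·4·(7·10⁴-10·10²·4²+3·4⁴)/(360·10·10000) = -14833/187500 m
Load 3 — point force P=18 kN at a=5/2 m (b=L-a=15/2):
  y_3 = -Pa(L-x)(2Lx-a²-x²)/(6LEI)  [x>a] = -18·(5/2)·(10-4)·(2·10·4-(5/2)²-4²)/(6·10·10000) = -2079/80000 m
Load 4 — applied couple M₀=13 kN·m at a=20/3 m (b=L-a=10/3):
  y_4 = (M₀x³/(6L)+C₁x)/EI  [x≤a] with C₁=M₀(3b²-L²)/(6L)=-130/9 = (13·4³/(6·10)+(-130/9)·4)/10000 = -247/56250 m
Superposition: y = Σ y_i = -1990223/18000000 m ≈ -0.110568 m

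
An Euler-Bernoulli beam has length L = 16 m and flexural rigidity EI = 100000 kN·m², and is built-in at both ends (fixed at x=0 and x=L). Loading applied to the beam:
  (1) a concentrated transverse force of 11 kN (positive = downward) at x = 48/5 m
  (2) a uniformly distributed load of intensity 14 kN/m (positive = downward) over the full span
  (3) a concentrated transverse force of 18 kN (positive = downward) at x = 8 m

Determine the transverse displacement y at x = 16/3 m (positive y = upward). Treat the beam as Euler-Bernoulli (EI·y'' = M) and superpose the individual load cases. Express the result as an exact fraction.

Load 1 — point force P=11 kN at a=48/5 m (b=L-a=32/5):
  y_1 = -Pb²x²(3aL-(3a+b)x)/(6L³EI)  [x≤a] = -11·(32/5)²·(16/3)²·(3·(48/5)·16-(3·(48/5)+(32/5))·(16/3))/(6·16³·100000) = -45056/31640625 m
Load 2 — uniform load w=14 kN/m over full span:
  y_2 = -wx²(L-x)²/(24EI) = -14·(16/3)²·(16-(16/3))²/(24·100000) = -14336/759375 m
Load 3 — point force P=18 kN at a=8 m (b=L-a=8):
  y_3 = -Pb²x²(3aL-(3a+b)x)/(6L³EI)  [x≤a] = -18·8²·(16/3)²·(3·8·16-(3·8+8)·(16/3))/(6·16³·100000) = -16/5625 m
Superposition: y = Σ y_i = -2197168/94921875 m ≈ -0.023147 m

y(16/3) = -2197168/94921875 m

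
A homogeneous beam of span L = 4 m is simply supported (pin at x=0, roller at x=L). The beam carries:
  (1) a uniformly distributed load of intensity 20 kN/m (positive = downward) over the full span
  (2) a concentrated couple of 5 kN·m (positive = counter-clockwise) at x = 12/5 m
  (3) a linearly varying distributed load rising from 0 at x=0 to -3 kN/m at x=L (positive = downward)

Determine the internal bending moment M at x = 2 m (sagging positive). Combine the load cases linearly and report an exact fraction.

Load 1 — uniform load w=20 kN/m over full span:
  M_1 = wx(L-x)/2 = 20·2·(4-2)/2 = 40 kN·m
Load 2 — applied couple M₀=5 kN·m at a=12/5 m (b=L-a=8/5):
  M_2 = M₀x/L  [x≤a] = 5·2/4 = 5/2 kN·m
Load 3 — triangular load w₀=-3 kN/m (0→w₀ over full span):
  M_3 = w₀Lx/6 - w₀x³/(6L) = (-3)·4·2/6 - (-3)·2³/(6·4) = -3 kN·m
Superposition: M = Σ M_i = 79/2 kN·m ≈ 39.500000 kN·m

M(2) = 79/2 kN·m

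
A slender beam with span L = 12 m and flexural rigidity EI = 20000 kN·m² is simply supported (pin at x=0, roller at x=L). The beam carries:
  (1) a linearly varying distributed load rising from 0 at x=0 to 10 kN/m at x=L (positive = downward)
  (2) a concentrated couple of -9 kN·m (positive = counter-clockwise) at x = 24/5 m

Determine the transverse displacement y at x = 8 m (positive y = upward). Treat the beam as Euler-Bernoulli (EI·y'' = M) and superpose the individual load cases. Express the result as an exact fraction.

Load 1 — triangular load w₀=10 kN/m (0→w₀ over full span):
  y_1 = -w₀x(7L⁴-10L²x²+3x⁴)/(360LEI) = -10·8·(7·12⁴-10·12²·8²+3·8⁴)/(360·12·20000) = -68/1125 m
Load 2 — applied couple M₀=-9 kN·m at a=24/5 m (b=L-a=36/5):
  y_2 = (M₀x³/(6L)-M₀(x-a)²/2+C₁x)/EI  [x>a] with C₁=M₀(3b²-L²)/(6L)=-36/25 = ((-9)·8³/(6·12)-(-9)·(8-(24/5))²/2+(-36/25)·8)/20000 = -23/15625 m
Superposition: y = Σ y_i = -8707/140625 m ≈ -0.061916 m

y(8) = -8707/140625 m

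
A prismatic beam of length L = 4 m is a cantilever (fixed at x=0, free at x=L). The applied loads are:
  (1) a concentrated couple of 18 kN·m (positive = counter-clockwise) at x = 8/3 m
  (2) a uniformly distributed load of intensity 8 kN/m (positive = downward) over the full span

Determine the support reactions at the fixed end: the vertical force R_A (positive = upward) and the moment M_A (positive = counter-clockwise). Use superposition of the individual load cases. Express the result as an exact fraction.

Load 1 — applied couple M₀=18 kN·m at a=8/3 m (b=L-a=4/3):
  R_A = 0 kN
  M_A = -M₀ = -18 kN·m
Load 2 — uniform load w=8 kN/m over full span:
  R_A = wL = 8·4 = 32 kN
  M_A = wL²/2 = 8·4²/2 = 64 kN·m
Superposition: R_A = 32 kN, M_A = 46 kN·m

R_A = 32 kN, M_A = 46 kN·m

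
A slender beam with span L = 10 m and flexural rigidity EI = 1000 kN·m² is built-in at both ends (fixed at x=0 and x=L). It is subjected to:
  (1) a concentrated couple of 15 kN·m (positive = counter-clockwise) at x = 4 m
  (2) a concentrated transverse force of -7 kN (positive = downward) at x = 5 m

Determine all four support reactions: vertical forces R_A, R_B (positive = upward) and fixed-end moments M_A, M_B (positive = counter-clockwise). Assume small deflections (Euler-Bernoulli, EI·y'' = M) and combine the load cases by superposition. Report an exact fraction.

R_A = -67/50 kN, M_A = -139/20 kN·m, R_B = -283/50 kN, M_B = 271/20 kN·m

Load 1 — applied couple M₀=15 kN·m at a=4 m (b=L-a=6):
  R_A = 6M₀ab/L³ = 6·15·4·6/10³ = 54/25 kN
  M_A = M₀b(2a-b)/L² = 15·6·(2·4-6)/10² = 9/5 kN·m
  R_B = -6M₀ab/L³ = -6·15·4·6/10³ = -54/25 kN
  M_B = M₀a(2b-a)/L² = 15·4·(2·6-4)/10² = 24/5 kN·m
Load 2 — point force P=-7 kN at a=5 m (b=L-a=5):
  R_A = Pb²(3a+b)/L³ = (-7)·5²·(3·5+5)/10³ = -7/2 kN
  M_A = Pab²/L² = (-7)·5·5²/10² = -35/4 kN·m
  R_B = Pa²(a+3b)/L³ = (-7)·5²·(5+3·5)/10³ = -7/2 kN
  M_B = -Pa²b/L² = -(-7)·5²·5/10² = 35/4 kN·m
Superposition: R_A = -67/50 kN, M_A = -139/20 kN·m, R_B = -283/50 kN, M_B = 271/20 kN·m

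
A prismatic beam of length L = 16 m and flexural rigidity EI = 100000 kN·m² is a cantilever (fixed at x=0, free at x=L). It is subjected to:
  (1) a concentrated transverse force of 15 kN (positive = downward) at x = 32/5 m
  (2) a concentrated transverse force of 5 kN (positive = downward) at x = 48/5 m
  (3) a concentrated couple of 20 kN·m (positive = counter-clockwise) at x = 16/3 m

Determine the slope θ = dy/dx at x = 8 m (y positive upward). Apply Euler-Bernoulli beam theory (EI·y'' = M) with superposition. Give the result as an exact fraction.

θ(8) = -199/46875 rad

Load 1 — point force P=15 kN at a=32/5 m (b=L-a=48/5):
  θ_1 = -Pa²/(2EI)  [x>a] = -15·(32/5)²/(2·100000) = -48/15625 rad
Load 2 — point force P=5 kN at a=48/5 m (b=L-a=32/5):
  θ_2 = -Px(2a-x)/(2EI)  [x≤a] = -5·8·(2·(48/5)-8)/(2·100000) = -7/3125 rad
Load 3 — applied couple M₀=20 kN·m at a=16/3 m (b=L-a=32/3):
  θ_3 = M₀a/EI  [x>a] = 20·(16/3)/100000 = 2/1875 rad
Superposition: θ = Σ θ_i = -199/46875 rad ≈ -0.004245 rad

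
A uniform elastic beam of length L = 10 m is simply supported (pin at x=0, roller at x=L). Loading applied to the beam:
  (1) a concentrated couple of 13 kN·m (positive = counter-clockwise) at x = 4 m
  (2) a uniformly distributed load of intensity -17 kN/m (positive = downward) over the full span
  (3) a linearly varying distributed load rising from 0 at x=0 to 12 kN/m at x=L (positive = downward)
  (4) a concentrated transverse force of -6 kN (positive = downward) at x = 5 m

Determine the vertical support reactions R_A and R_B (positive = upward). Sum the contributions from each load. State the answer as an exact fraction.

Load 1 — applied couple M₀=13 kN·m at a=4 m (b=L-a=6):
  R_A = M₀/L = 13/10 kN
  R_B = -M₀/L = -13/10 kN
Load 2 — uniform load w=-17 kN/m over full span:
  R_A = wL/2 = (-17)·10/2 = -85 kN
  R_B = wL/2 = (-17)·10/2 = -85 kN
Load 3 — triangular load w₀=12 kN/m (0→w₀ over full span):
  R_A = w₀L/6 = 12·10/6 = 20 kN
  R_B = w₀L/3 = 12·10/3 = 40 kN
Load 4 — point force P=-6 kN at a=5 m (b=L-a=5):
  R_A = Pb/L = (-6)·5/10 = -3 kN
  R_B = Pa/L = (-6)·5/10 = -3 kN
Superposition: R_A = -667/10 kN, R_B = -493/10 kN

R_A = -667/10 kN, R_B = -493/10 kN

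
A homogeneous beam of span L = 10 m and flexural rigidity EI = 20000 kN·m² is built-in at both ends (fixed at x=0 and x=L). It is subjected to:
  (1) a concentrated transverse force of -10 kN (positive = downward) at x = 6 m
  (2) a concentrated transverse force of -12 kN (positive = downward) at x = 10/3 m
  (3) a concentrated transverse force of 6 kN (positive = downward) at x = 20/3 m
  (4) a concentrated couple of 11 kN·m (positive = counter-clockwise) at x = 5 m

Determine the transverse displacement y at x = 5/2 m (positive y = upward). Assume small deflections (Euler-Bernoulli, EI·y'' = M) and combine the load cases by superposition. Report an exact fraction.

Load 1 — point force P=-10 kN at a=6 m (b=L-a=4):
  y_1 = -Pb²x²(3aL-(3a+b)x)/(6L³EI)  [x≤a] = -(-10)·4²·(5/2)²·(3·6·10-(3·6+4)·(5/2))/(6·10³·20000) = 1/960 m
Load 2 — point force P=-12 kN at a=10/3 m (b=L-a=20/3):
  y_2 = -Pb²x²(3aL-(3a+b)x)/(6L³EI)  [x≤a] = -(-12)·(20/3)²·(5/2)²·(3·(10/3)·10-(3·(10/3)+(20/3))·(5/2))/(6·10³·20000) = 7/4320 m
Load 3 — point force P=6 kN at a=20/3 m (b=L-a=10/3):
  y_3 = -Pb²x²(3aL-(3a+b)x)/(6L³EI)  [x≤a] = -6·(10/3)²·(5/2)²·(3·(20/3)·10-(3·(20/3)+(10/3))·(5/2))/(6·10³·20000) = -17/34560 m
Load 4 — applied couple M₀=11 kN·m at a=5 m (b=L-a=5):
  y_4 = (R_Ax³/6 - M_Ax²/2)/EI  [x≤a] with R_A=33/20, M_A=11/4 = ((33/20)·(5/2)³/6 - (11/4)·(5/2)²/2)/20000 = -11/51200 m
Superposition: y = Σ y_i = 901/460800 m ≈ 0.001955 m

y(5/2) = 901/460800 m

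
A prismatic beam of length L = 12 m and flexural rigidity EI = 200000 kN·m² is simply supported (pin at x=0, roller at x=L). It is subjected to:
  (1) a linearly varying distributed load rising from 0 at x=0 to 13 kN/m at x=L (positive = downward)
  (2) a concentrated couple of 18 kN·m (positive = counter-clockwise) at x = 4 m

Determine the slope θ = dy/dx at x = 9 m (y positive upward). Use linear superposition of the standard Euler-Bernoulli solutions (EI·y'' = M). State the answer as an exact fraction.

θ(9) = 48447/32000000 rad

Load 1 — triangular load w₀=13 kN/m (0→w₀ over full span):
  θ_1 = -w₀(7L⁴-30L²x²+15x⁴)/(360LEI) = -13·(7·12⁴-30·12²·9²+15·9⁴)/(360·12·200000) = 51207/32000000 rad
Load 2 — applied couple M₀=18 kN·m at a=4 m (b=L-a=8):
  θ_2 = (M₀x²/(2L)-M₀(x-a)+C₁)/EI  [x>a] with C₁=M₀(3b²-L²)/(6L)=12 = (18·9²/(2·12)-18·(9-4)+12)/200000 = -69/800000 rad
Superposition: θ = Σ θ_i = 48447/32000000 rad ≈ 0.001514 rad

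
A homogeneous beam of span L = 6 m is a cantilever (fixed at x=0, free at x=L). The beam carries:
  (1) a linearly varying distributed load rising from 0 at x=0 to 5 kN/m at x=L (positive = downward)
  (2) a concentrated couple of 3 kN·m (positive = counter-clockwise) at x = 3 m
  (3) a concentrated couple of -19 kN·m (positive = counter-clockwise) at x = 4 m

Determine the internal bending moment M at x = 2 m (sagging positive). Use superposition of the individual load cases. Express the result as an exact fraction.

M(2) = -424/9 kN·m

Load 1 — triangular load w₀=5 kN/m (0→w₀ over full span):
  M_1 = w₀Lx/2 - w₀L²/3 - w₀x³/(6L) = 5·6·2/2 - 5·6²/3 - 5·2³/(6·6) = -280/9 kN·m
Load 2 — applied couple M₀=3 kN·m at a=3 m (b=L-a=3):
  M_2 = M₀  [x≤a] = 3 = 3 kN·m
Load 3 — applied couple M₀=-19 kN·m at a=4 m (b=L-a=2):
  M_3 = M₀  [x≤a] = (-19) = -19 kN·m
Superposition: M = Σ M_i = -424/9 kN·m ≈ -47.111111 kN·m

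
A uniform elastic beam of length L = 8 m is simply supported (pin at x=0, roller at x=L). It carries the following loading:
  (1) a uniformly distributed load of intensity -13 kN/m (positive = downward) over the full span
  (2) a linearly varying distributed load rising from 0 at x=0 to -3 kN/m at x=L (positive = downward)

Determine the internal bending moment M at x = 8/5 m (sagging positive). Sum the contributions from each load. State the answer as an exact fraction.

M(8/5) = -9088/125 kN·m

Load 1 — uniform load w=-13 kN/m over full span:
  M_1 = wx(L-x)/2 = (-13)·(8/5)·(8-(8/5))/2 = -1664/25 kN·m
Load 2 — triangular load w₀=-3 kN/m (0→w₀ over full span):
  M_2 = w₀Lx/6 - w₀x³/(6L) = (-3)·8·(8/5)/6 - (-3)·(8/5)³/(6·8) = -768/125 kN·m
Superposition: M = Σ M_i = -9088/125 kN·m ≈ -72.704000 kN·m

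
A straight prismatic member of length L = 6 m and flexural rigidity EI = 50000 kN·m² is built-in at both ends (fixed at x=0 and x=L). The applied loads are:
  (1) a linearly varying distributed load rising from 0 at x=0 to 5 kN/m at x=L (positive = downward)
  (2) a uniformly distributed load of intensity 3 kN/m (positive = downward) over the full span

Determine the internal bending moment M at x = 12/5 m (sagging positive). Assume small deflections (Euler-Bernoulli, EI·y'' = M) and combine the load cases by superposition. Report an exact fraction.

Load 1 — triangular load w₀=5 kN/m (0→w₀ over full span):
  M_1 = 3w₀Lx/20 - w₀L²/30 - w₀x³/(6L) = 3·5·6·(12/5)/20 - 5·6²/30 - 5·(12/5)³/(6·6) = 72/25 kN·m
Load 2 — uniform load w=3 kN/m over full span:
  M_2 = wLx/2 - wL²/12 - wx²/2 = 3·6·(12/5)/2 - 3·6²/12 - 3·(12/5)²/2 = 99/25 kN·m
Superposition: M = Σ M_i = 171/25 kN·m ≈ 6.840000 kN·m

M(12/5) = 171/25 kN·m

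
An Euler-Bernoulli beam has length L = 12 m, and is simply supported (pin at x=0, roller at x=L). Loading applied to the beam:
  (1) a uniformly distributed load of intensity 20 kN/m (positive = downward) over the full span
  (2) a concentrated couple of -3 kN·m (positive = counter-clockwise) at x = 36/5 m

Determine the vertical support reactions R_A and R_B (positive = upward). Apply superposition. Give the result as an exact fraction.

R_A = 479/4 kN, R_B = 481/4 kN

Load 1 — uniform load w=20 kN/m over full span:
  R_A = wL/2 = 20·12/2 = 120 kN
  R_B = wL/2 = 20·12/2 = 120 kN
Load 2 — applied couple M₀=-3 kN·m at a=36/5 m (b=L-a=24/5):
  R_A = M₀/L = (-3)/12 = -1/4 kN
  R_B = -M₀/L = -(-3)/12 = 1/4 kN
Superposition: R_A = 479/4 kN, R_B = 481/4 kN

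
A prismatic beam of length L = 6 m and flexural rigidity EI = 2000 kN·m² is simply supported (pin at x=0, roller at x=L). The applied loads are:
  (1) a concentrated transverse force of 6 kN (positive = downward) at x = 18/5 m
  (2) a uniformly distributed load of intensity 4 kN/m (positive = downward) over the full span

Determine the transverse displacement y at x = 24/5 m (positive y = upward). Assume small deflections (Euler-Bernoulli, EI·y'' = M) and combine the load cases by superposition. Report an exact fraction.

Load 1 — point force P=6 kN at a=18/5 m (b=L-a=12/5):
  y_1 = -Pa(L-x)(2Lx-a²-x²)/(6LEI)  [x>a] = -6·(18/5)·(6-(24/5))·(2·6·(24/5)-(18/5)²-(24/5)²)/(6·6·2000) = -243/31250 m
Load 2 — uniform load w=4 kN/m over full span:
  y_2 = -wx(L³-2Lx²+x³)/(24EI) = -4·(24/5)·(6³-2·6·(24/5)²+(24/5)³)/(24·2000) = -1566/78125 m
Superposition: y = Σ y_i = -4347/156250 m ≈ -0.027821 m

y(24/5) = -4347/156250 m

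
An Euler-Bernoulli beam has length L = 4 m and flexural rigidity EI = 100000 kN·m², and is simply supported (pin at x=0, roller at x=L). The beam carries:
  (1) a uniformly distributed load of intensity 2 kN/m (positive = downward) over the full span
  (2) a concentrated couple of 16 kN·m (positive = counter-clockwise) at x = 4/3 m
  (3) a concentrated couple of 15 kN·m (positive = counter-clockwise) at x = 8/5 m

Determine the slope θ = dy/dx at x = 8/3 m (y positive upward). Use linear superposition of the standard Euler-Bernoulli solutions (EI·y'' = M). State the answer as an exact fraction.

Load 1 — uniform load w=2 kN/m over full span:
  θ_1 = -w(L³-6Lx²+4x³)/(24EI) = -2·(4³-6·4·(8/3)²+4·(8/3)³)/(24·100000) = 13/506250 rad
Load 2 — applied couple M₀=16 kN·m at a=4/3 m (b=L-a=8/3):
  θ_2 = (M₀x²/(2L)-M₀(x-a)+C₁)/EI  [x>a] with C₁=M₀(3b²-L²)/(6L)=32/9 = (16·(8/3)²/(2·4)-16·((8/3)-(4/3))+(32/9))/100000 = -1/28125 rad
Load 3 — applied couple M₀=15 kN·m at a=8/5 m (b=L-a=12/5):
  θ_3 = (M₀x²/(2L)-M₀(x-a)+C₁)/EI  [x>a] with C₁=M₀(3b²-L²)/(6L)=4/5 = (15·(8/3)²/(2·4)-15·((8/3)-(8/5))+(4/5))/100000 = -7/375000 rad
Superposition: θ = Σ θ_i = -289/10125000 rad ≈ -0.000029 rad

θ(8/3) = -289/10125000 rad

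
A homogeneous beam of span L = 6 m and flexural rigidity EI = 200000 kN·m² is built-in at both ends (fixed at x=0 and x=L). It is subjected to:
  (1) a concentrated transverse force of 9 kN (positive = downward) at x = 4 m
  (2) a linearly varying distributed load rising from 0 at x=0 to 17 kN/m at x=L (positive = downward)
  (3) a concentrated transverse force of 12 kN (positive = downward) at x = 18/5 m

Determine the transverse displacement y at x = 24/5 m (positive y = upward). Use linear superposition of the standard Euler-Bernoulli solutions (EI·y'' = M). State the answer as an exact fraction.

y(24/5) = -4341/39062500 m

Load 1 — point force P=9 kN at a=4 m (b=L-a=2):
  y_1 = -Pa²(L-x)²(3bL-(3b+a)(L-x))/(6L³EI)  [x>a] = -9·4²·(6-(24/5))²·(3·2·6-(3·2+4)·(6-(24/5)))/(6·6³·200000) = -3/156250 m
Load 2 — triangular load w₀=17 kN/m (0→w₀ over full span):
  y_2 = -w₀x²(L-x)²(x+2L)/(120LEI) = -17·(24/5)²·(6-(24/5))²·((24/5)+2·6)/(120·6·200000) = -3213/48828125 m
Load 3 — point force P=12 kN at a=18/5 m (b=L-a=12/5):
  y_3 = -Pa²(L-x)²(3bL-(3b+a)(L-x))/(6L³EI)  [x>a] = -12·(18/5)²·(6-(24/5))²·(3·(12/5)·6-(3·(12/5)+(18/5))·(6-(24/5)))/(6·6³·200000) = -5103/195312500 m
Superposition: y = Σ y_i = -4341/39062500 m ≈ -0.000111 m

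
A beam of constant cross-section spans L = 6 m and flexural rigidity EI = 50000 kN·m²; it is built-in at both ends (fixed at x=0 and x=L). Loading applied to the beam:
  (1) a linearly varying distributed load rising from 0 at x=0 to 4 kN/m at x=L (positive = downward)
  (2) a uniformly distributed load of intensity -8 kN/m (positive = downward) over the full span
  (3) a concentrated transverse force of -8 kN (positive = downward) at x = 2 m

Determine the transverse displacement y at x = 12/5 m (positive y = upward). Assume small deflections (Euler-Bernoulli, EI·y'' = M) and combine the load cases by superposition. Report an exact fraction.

Load 1 — triangular load w₀=4 kN/m (0→w₀ over full span):
  y_1 = -w₀x²(L-x)²(x+2L)/(120LEI) = -4·(12/5)²·(6-(12/5))²·((12/5)+2·6)/(120·6·50000) = -5832/48828125 m
Load 2 — uniform load w=-8 kN/m over full span:
  y_2 = -wx²(L-x)²/(24EI) = -(-8)·(12/5)²·(6-(12/5))²/(24·50000) = 972/1953125 m
Load 3 — point force P=-8 kN at a=2 m (b=L-a=4):
  y_3 = -Pa²(L-x)²(3bL-(3b+a)(L-x))/(6L³EI)  [x>a] = -(-8)·2²·(6-(12/5))²·(3·4·6-(3·4+2)·(6-(12/5)))/(6·6³·50000) = 54/390625 m
Superposition: y = Σ y_i = 25218/48828125 m ≈ 0.000516 m

y(12/5) = 25218/48828125 m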